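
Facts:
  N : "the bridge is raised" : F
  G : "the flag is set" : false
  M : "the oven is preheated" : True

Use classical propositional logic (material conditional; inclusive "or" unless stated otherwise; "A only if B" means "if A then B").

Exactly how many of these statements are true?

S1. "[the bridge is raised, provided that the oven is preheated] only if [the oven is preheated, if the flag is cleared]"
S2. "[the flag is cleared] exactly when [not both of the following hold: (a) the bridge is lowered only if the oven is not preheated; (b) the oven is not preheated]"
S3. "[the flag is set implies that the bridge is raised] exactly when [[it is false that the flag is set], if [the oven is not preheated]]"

S1: Parsed as (M -> N) -> (not G -> M)

M -> N = True -> False = False
not G = not False = True
not G -> M = True -> True = True
(M -> N) -> (not G -> M) = False -> True = True
Hence S1 is true.

S2: Formalization: not G iff ((not N -> not M) nand not M)

not G = not False = True
not N = not False = True
not M = not True = False
not N -> not M = True -> False = False
not M = not True = False
(not N -> not M) nand not M = False nand False = True
not G iff ((not N -> not M) nand not M) = True iff True = True
So S2 is true.

S3: In symbols: (G -> N) iff (not M -> not G)

G -> N = False -> False = True
not M = not True = False
not G = not False = True
not M -> not G = False -> True = True
(G -> N) iff (not M -> not G) = True iff True = True
Hence S3 is true.

True statements: 3.

3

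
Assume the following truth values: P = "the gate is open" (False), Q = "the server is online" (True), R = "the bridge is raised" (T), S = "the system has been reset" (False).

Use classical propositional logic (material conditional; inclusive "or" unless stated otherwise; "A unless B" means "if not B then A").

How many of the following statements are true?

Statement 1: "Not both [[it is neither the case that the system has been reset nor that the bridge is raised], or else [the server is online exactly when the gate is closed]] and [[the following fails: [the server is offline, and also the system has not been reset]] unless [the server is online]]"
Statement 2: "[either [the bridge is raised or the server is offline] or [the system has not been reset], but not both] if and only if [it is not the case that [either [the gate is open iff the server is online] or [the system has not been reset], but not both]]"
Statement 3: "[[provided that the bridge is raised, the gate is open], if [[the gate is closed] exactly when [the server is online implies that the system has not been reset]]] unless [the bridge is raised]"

2

Statement 1: Formalization: ((S nor R) | (Q <-> ~P)) nand (~(~Q & ~S) | Q)

S nor R = F nor T = F
~P = ~F = T
Q <-> ~P = T <-> T = T
(S nor R) | (Q <-> ~P) = F | T = T
~Q = ~T = F
~S = ~F = T
~Q & ~S = F & T = F
~(~Q & ~S) = ~F = T
~(~Q & ~S) | Q = T | T = T
((S nor R) | (Q <-> ~P)) nand (~(~Q & ~S) | Q) = T nand T = F
Hence Statement 1 is false.

Statement 2: In symbols: ((R | ~Q) xor ~S) <-> ~((P <-> Q) xor ~S)

~Q = ~T = F
R | ~Q = T | F = T
~S = ~F = T
(R | ~Q) xor ~S = T xor T = F
P <-> Q = F <-> T = F
~S = ~F = T
(P <-> Q) xor ~S = F xor T = T
~((P <-> Q) xor ~S) = ~T = F
((R | ~Q) xor ~S) <-> ~((P <-> Q) xor ~S) = F <-> F = T
So Statement 2 is true.

Statement 3: Parsed as ((~P <-> (Q -> ~S)) -> (R -> P)) | R

~P = ~F = T
~S = ~F = T
Q -> ~S = T -> T = T
~P <-> (Q -> ~S) = T <-> T = T
R -> P = T -> F = F
(~P <-> (Q -> ~S)) -> (R -> P) = T -> F = F
((~P <-> (Q -> ~S)) -> (R -> P)) | R = F | T = T
Thus Statement 3 is true.

Count: 2.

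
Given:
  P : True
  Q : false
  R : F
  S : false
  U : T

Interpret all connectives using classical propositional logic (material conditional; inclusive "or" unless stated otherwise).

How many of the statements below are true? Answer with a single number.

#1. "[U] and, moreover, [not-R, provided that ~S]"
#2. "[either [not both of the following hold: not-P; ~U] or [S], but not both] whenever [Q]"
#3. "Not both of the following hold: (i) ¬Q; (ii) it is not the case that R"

#1: Formalization: U ∧ (¬S → ¬R)

¬S = ¬F = T
¬R = ¬F = T
¬S → ¬R = T → T = T
U ∧ (¬S → ¬R) = T ∧ T = T
So #1 is true.

#2: In symbols: Q → ((¬P ↑ ¬U) ⊕ S)

¬P = ¬T = F
¬U = ¬T = F
¬P ↑ ¬U = F ↑ F = T
(¬P ↑ ¬U) ⊕ S = T ⊕ F = T
Q → ((¬P ↑ ¬U) ⊕ S) = F → T = T
Thus #2 is true.

#3: In symbols: ¬Q ↑ ¬R

¬Q = ¬F = T
¬R = ¬F = T
¬Q ↑ ¬R = T ↑ T = F
So #3 is false.

2 of the 3 statements are true.

2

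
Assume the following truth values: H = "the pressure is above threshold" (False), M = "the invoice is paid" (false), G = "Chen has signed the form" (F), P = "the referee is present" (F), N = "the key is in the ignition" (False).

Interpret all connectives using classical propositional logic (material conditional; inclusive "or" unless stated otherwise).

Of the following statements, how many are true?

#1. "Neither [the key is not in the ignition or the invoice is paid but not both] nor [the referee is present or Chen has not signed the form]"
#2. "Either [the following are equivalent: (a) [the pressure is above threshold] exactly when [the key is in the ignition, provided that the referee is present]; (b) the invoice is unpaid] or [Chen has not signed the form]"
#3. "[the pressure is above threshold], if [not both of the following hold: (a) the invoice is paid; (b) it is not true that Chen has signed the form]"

#1: Parsed as (not N xor M) nor (P or not G)

not N = not False = True
not N xor M = True xor False = True
not G = not False = True
P or not G = False or True = True
(not N xor M) nor (P or not G) = True nor True = False
Thus #1 is false.

#2: In symbols: ((H iff (P -> N)) iff not M) or not G

P -> N = False -> False = True
H iff (P -> N) = False iff True = False
not M = not False = True
(H iff (P -> N)) iff not M = False iff True = False
not G = not False = True
((H iff (P -> N)) iff not M) or not G = False or True = True
Hence #2 is true.

#3: Parsed as (M nand not G) -> H

not G = not False = True
M nand not G = False nand True = True
(M nand not G) -> H = True -> False = False
Thus #3 is false.

Count: 1.

1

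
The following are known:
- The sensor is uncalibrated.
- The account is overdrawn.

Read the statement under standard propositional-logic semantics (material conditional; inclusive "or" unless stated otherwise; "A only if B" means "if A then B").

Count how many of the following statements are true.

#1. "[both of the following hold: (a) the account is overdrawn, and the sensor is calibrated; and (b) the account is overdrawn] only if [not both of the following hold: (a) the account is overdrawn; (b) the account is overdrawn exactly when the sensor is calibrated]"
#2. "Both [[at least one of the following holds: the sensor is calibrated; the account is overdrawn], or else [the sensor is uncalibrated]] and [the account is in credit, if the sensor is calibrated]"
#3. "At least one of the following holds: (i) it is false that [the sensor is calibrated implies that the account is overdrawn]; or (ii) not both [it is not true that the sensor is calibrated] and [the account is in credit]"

3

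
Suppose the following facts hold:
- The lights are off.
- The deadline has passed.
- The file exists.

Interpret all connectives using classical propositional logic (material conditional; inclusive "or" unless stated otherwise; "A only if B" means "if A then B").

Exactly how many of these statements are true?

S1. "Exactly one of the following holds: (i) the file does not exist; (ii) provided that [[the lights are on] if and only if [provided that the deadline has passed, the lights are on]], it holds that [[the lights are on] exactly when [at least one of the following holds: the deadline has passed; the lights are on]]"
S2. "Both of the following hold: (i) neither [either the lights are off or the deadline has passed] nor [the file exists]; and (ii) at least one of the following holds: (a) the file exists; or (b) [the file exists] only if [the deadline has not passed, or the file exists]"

Let W = "the file exists" (True), H = "the lights are on" (False), Q = "the deadline has passed" (True).

S1: Parsed as not W xor ((H iff (Q -> H)) -> (H iff (Q or H)))

not W = not True = False
Q -> H = True -> False = False
H iff (Q -> H) = False iff False = True
Q or H = True or False = True
H iff (Q or H) = False iff True = False
(H iff (Q -> H)) -> (H iff (Q or H)) = True -> False = False
not W xor ((H iff (Q -> H)) -> (H iff (Q or H))) = False xor False = False
Thus S1 is false.

S2: This is ((not H or Q) nor W) and (W or (W -> (not Q or W))).

not H = not False = True
not H or Q = True or True = True
(not H or Q) nor W = True nor True = False
not Q = not True = False
not Q or W = False or True = True
W -> (not Q or W) = True -> True = True
W or (W -> (not Q or W)) = True or True = True
((not H or Q) nor W) and (W or (W -> (not Q or W))) = False and True = False
So S2 is false.

Count: 0.

0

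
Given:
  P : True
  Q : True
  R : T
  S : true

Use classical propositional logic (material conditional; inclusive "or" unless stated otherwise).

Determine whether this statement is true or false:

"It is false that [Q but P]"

False

Parsed as ~(Q & P)

Q & P = T & T = T
~(Q & P) = ~T = F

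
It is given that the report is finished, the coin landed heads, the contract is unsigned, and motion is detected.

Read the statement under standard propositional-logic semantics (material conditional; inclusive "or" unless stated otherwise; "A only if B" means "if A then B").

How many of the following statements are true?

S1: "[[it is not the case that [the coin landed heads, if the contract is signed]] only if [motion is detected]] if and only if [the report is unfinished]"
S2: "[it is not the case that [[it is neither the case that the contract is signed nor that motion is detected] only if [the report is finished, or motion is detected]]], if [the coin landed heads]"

0

Let D = "the contract is signed" (F), U = "the coin landed heads" (T), R = "motion is detected" (T), S = "the report is finished" (T).

S1: In symbols: (¬(D → U) → R) ↔ ¬S

D → U = F → T = T
¬(D → U) = ¬T = F
¬(D → U) → R = F → T = T
¬S = ¬T = F
(¬(D → U) → R) ↔ ¬S = T ↔ F = F
So S1 is false.

S2: Parsed as U → ¬((D ↓ R) → (S ∨ R))

D ↓ R = F ↓ T = F
S ∨ R = T ∨ T = T
(D ↓ R) → (S ∨ R) = F → T = T
¬((D ↓ R) → (S ∨ R)) = ¬T = F
U → ¬((D ↓ R) → (S ∨ R)) = T → F = F
So S2 is false.

True statements: 0 (none).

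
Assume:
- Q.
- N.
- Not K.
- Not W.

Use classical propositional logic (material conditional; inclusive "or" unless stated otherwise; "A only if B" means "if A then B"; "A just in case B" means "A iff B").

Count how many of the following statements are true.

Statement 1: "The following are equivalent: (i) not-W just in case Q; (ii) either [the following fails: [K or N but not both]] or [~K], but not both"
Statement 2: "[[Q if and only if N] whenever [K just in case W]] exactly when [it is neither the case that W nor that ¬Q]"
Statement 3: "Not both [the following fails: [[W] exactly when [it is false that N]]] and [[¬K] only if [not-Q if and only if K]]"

3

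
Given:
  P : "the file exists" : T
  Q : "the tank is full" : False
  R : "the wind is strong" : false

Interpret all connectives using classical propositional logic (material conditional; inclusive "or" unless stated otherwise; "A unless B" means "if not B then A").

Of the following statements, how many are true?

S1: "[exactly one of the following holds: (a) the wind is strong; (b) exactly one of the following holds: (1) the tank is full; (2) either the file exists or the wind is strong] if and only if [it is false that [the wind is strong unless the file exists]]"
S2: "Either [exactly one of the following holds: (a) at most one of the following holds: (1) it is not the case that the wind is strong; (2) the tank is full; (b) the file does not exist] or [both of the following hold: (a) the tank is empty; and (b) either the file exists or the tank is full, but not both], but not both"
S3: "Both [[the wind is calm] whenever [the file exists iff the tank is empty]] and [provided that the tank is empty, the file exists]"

S1: Parsed as (R xor (Q xor (P or R))) iff not (R or P)

P or R = True or False = True
Q xor (P or R) = False xor True = True
R xor (Q xor (P or R)) = False xor True = True
R or P = False or True = True
not (R or P) = not True = False
(R xor (Q xor (P or R))) iff not (R or P) = True iff False = False
Hence S1 is false.

S2: This is ((not R nand Q) xor not P) xor (not Q and (P xor Q)).

not R = not False = True
not R nand Q = True nand False = True
not P = not True = False
(not R nand Q) xor not P = True xor False = True
not Q = not False = True
P xor Q = True xor False = True
not Q and (P xor Q) = True and True = True
((not R nand Q) xor not P) xor (not Q and (P xor Q)) = True xor True = False
Thus S2 is false.

S3: Formalization: ((P iff not Q) -> not R) and (not Q -> P)

not Q = not False = True
P iff not Q = True iff True = True
not R = not False = True
(P iff not Q) -> not R = True -> True = True
not Q = not False = True
not Q -> P = True -> True = True
((P iff not Q) -> not R) and (not Q -> P) = True and True = True
Thus S3 is true.

Count: 1.

1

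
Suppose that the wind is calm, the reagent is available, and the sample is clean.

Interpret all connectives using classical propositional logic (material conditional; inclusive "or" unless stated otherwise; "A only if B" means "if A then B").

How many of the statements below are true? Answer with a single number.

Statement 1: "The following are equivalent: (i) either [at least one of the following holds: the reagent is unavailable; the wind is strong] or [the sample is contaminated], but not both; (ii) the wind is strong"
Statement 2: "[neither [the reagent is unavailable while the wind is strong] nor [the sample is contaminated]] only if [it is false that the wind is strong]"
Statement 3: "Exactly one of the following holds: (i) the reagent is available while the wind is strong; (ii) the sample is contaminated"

Let U = "the reagent is available" (T), S = "the wind is strong" (F), V = "the sample is contaminated" (F).

Statement 1: This is ((¬U ∨ S) ⊕ V) ↔ S.

¬U = ¬T = F
¬U ∨ S = F ∨ F = F
(¬U ∨ S) ⊕ V = F ⊕ F = F
((¬U ∨ S) ⊕ V) ↔ S = F ↔ F = T
Thus Statement 1 is true.

Statement 2: Formalization: ((¬U ∧ S) ↓ V) → ¬S

¬U = ¬T = F
¬U ∧ S = F ∧ F = F
(¬U ∧ S) ↓ V = F ↓ F = T
¬S = ¬F = T
((¬U ∧ S) ↓ V) → ¬S = T → T = T
Hence Statement 2 is true.

Statement 3: This is (U ∧ S) ⊕ V.

U ∧ S = T ∧ F = F
(U ∧ S) ⊕ V = F ⊕ F = F
So Statement 3 is false.

2 of the 3 statements are true (Statement 1, Statement 2).

2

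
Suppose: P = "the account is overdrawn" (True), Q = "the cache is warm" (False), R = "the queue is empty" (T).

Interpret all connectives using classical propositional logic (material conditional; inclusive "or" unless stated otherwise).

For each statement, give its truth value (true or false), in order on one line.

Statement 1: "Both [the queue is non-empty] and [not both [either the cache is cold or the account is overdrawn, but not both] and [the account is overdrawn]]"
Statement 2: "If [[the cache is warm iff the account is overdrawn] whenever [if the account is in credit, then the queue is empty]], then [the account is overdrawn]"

Statement 1: This is not R and ((not Q xor P) nand P).

not R = not True = False
not Q = not False = True
not Q xor P = True xor True = False
(not Q xor P) nand P = False nand True = True
not R and ((not Q xor P) nand P) = False and True = False
Hence Statement 1 is false.

Statement 2: Parsed as ((not P -> R) -> (Q iff P)) -> P

not P = not True = False
not P -> R = False -> True = True
Q iff P = False iff True = False
(not P -> R) -> (Q iff P) = True -> False = False
((not P -> R) -> (Q iff P)) -> P = False -> True = True
So Statement 2 is true.

Statement 1 F / Statement 2 T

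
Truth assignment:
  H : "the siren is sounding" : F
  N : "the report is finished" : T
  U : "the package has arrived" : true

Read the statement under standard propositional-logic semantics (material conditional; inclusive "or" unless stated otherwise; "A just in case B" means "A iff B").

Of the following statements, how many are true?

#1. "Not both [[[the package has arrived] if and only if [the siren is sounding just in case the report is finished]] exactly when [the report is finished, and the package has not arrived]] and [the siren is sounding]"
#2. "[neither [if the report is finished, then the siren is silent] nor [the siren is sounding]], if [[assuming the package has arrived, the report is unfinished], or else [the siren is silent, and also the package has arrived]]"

#1: Formalization: ((U iff (H iff N)) iff (N and not U)) nand H

H iff N = False iff True = False
U iff (H iff N) = True iff False = False
not U = not True = False
N and not U = True and False = False
(U iff (H iff N)) iff (N and not U) = False iff False = True
((U iff (H iff N)) iff (N and not U)) nand H = True nand False = True
Hence #1 is true.

#2: This is ((U -> not N) or (not H and U)) -> ((N -> not H) nor H).

not N = not True = False
U -> not N = True -> False = False
not H = not False = True
not H and U = True and True = True
(U -> not N) or (not H and U) = False or True = True
not H = not False = True
N -> not H = True -> True = True
(N -> not H) nor H = True nor False = False
((U -> not N) or (not H and U)) -> ((N -> not H) nor H) = True -> False = False
Hence #2 is false.

Count: 1.

1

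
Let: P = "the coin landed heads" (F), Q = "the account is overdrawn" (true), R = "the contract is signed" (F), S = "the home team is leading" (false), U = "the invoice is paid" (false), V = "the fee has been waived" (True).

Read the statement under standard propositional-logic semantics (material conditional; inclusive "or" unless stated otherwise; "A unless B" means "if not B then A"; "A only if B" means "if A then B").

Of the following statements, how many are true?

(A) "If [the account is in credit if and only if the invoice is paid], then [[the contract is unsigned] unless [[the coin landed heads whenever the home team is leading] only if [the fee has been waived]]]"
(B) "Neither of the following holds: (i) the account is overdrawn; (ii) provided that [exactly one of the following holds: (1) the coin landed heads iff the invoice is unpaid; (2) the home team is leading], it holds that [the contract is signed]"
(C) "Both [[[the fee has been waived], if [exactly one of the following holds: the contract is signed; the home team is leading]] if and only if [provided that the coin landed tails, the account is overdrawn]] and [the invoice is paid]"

(A): Formalization: (~Q <-> U) -> (~R | ((S -> P) -> V))

~Q = ~T = F
~Q <-> U = F <-> F = T
~R = ~F = T
S -> P = F -> F = T
(S -> P) -> V = T -> T = T
~R | ((S -> P) -> V) = T | T = T
(~Q <-> U) -> (~R | ((S -> P) -> V)) = T -> T = T
Hence (A) is true.

(B): Parsed as Q nor (((P <-> ~U) xor S) -> R)

~U = ~F = T
P <-> ~U = F <-> T = F
(P <-> ~U) xor S = F xor F = F
((P <-> ~U) xor S) -> R = F -> F = T
Q nor (((P <-> ~U) xor S) -> R) = T nor T = F
So (B) is false.

(C): Formalization: (((R xor S) -> V) <-> (~P -> Q)) & U

R xor S = F xor F = F
(R xor S) -> V = F -> T = T
~P = ~F = T
~P -> Q = T -> T = T
((R xor S) -> V) <-> (~P -> Q) = T <-> T = T
(((R xor S) -> V) <-> (~P -> Q)) & U = T & F = F
Thus (C) is false.

True statements: 1 ((A)).

1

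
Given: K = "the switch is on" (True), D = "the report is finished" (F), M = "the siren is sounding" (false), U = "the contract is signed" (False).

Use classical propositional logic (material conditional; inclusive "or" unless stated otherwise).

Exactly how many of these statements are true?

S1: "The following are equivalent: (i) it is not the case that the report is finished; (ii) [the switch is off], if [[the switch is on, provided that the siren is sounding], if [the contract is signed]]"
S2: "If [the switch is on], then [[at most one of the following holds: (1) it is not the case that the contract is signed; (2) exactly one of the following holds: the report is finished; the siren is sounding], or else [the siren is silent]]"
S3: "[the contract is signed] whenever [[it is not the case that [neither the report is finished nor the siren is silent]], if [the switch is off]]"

1

S1: In symbols: ¬D ↔ ((U → (M → K)) → ¬K)

¬D = ¬F = T
M → K = F → T = T
U → (M → K) = F → T = T
¬K = ¬T = F
(U → (M → K)) → ¬K = T → F = F
¬D ↔ ((U → (M → K)) → ¬K) = T ↔ F = F
So S1 is false.

S2: Formalization: K → ((¬U ↑ (D ⊕ M)) ∨ ¬M)

¬U = ¬F = T
D ⊕ M = F ⊕ F = F
¬U ↑ (D ⊕ M) = T ↑ F = T
¬M = ¬F = T
(¬U ↑ (D ⊕ M)) ∨ ¬M = T ∨ T = T
K → ((¬U ↑ (D ⊕ M)) ∨ ¬M) = T → T = T
Thus S2 is true.

S3: Formalization: (¬K → ¬(D ↓ ¬M)) → U

¬K = ¬T = F
¬M = ¬F = T
D ↓ ¬M = F ↓ T = F
¬(D ↓ ¬M) = ¬F = T
¬K → ¬(D ↓ ¬M) = F → T = T
(¬K → ¬(D ↓ ¬M)) → U = T → F = F
So S3 is false.

True statements: 1 (S2).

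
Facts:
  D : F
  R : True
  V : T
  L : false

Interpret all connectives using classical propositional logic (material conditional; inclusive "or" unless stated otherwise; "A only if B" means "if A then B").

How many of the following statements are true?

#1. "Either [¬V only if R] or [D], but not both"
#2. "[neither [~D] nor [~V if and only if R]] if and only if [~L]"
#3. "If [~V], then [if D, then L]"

2

#1: In symbols: (¬V → R) ⊕ D

¬V = ¬T = F
¬V → R = F → T = T
(¬V → R) ⊕ D = T ⊕ F = T
Thus #1 is true.

#2: In symbols: (¬D ↓ (¬V ↔ R)) ↔ ¬L

¬D = ¬F = T
¬V = ¬T = F
¬V ↔ R = F ↔ T = F
¬D ↓ (¬V ↔ R) = T ↓ F = F
¬L = ¬F = T
(¬D ↓ (¬V ↔ R)) ↔ ¬L = F ↔ T = F
Hence #2 is false.

#3: In symbols: ¬V → (D → L)

¬V = ¬T = F
D → L = F → F = T
¬V → (D → L) = F → T = T
So #3 is true.

True statements: 2 (#1, #3).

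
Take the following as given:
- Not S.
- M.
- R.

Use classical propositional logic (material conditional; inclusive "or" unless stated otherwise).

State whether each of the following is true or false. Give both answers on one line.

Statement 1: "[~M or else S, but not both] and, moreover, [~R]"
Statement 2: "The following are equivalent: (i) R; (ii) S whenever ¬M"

Statement 1: This is (¬M ⊕ S) ∧ ¬R.

¬M = ¬T = F
¬M ⊕ S = F ⊕ F = F
¬R = ¬T = F
(¬M ⊕ S) ∧ ¬R = F ∧ F = F
Thus Statement 1 is false.

Statement 2: In symbols: R ↔ (¬M → S)

¬M = ¬T = F
¬M → S = F → F = T
R ↔ (¬M → S) = T ↔ T = T
Hence Statement 2 is true.

Statement 1 F / Statement 2 T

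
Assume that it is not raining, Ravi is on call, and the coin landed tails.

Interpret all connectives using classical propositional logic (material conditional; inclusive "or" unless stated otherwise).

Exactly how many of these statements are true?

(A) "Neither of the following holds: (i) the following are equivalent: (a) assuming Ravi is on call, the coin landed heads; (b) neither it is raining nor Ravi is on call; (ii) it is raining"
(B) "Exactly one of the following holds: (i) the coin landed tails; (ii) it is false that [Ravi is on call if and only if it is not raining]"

Let V = "Ravi is on call" (T), S = "the coin landed heads" (F), P = "it is raining" (F).

(A): Parsed as ((V → S) ↔ (P ↓ V)) ↓ P

V → S = T → F = F
P ↓ V = F ↓ T = F
(V → S) ↔ (P ↓ V) = F ↔ F = T
((V → S) ↔ (P ↓ V)) ↓ P = T ↓ F = F
So (A) is false.

(B): Parsed as ¬S ⊕ ¬(V ↔ ¬P)

¬S = ¬F = T
¬P = ¬F = T
V ↔ ¬P = T ↔ T = T
¬(V ↔ ¬P) = ¬T = F
¬S ⊕ ¬(V ↔ ¬P) = T ⊕ F = T
So (B) is true.

Count: 1.

1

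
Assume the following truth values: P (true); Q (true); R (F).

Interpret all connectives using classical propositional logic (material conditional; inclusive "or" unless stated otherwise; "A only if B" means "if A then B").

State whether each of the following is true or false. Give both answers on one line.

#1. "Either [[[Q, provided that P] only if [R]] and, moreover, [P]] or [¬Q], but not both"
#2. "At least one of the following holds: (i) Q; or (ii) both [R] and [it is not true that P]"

#1 F, #2 T

#1: This is (((P -> Q) -> R) and P) xor not Q.

P -> Q = True -> True = True
(P -> Q) -> R = True -> False = False
((P -> Q) -> R) and P = False and True = False
not Q = not True = False
(((P -> Q) -> R) and P) xor not Q = False xor False = False
Thus #1 is false.

#2: Formalization: Q or (R and not P)

not P = not True = False
R and not P = False and False = False
Q or (R and not P) = True or False = True
Thus #2 is true.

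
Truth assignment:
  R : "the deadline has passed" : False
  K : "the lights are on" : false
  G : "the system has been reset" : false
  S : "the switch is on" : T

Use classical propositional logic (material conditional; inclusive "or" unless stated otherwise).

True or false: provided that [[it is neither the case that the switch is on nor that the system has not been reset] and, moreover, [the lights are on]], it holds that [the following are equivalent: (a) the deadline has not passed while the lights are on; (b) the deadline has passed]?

Values: S=T, G=F, K=F, R=F.
Formalization: ((S ↓ ¬G) ∧ K) → ((¬R ∧ K) ↔ R)

¬G = ¬F = T
S ↓ ¬G = T ↓ T = F
(S ↓ ¬G) ∧ K = F ∧ F = F
¬R = ¬F = T
¬R ∧ K = T ∧ F = F
(¬R ∧ K) ↔ R = F ↔ F = T
((S ↓ ¬G) ∧ K) → ((¬R ∧ K) ↔ R) = F → T = T

True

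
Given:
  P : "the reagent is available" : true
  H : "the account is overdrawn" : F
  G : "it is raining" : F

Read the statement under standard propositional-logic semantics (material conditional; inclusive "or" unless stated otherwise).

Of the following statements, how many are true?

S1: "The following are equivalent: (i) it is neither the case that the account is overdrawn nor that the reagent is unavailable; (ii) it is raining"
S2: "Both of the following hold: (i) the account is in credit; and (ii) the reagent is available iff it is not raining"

1

S1: In symbols: (H nor not P) iff G

not P = not True = False
H nor not P = False nor False = True
(H nor not P) iff G = True iff False = False
Thus S1 is false.

S2: Formalization: not H and (P iff not G)

not H = not False = True
not G = not False = True
P iff not G = True iff True = True
not H and (P iff not G) = True and True = True
Hence S2 is true.

Count: 1.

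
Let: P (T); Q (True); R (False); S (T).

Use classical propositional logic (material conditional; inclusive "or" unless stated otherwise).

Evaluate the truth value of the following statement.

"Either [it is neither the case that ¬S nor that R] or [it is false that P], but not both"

The statement is true.

Formalization: (¬S ↓ R) ⊕ ¬P

¬S = ¬T = F
¬S ↓ R = F ↓ F = T
¬P = ¬T = F
(¬S ↓ R) ⊕ ¬P = T ⊕ F = T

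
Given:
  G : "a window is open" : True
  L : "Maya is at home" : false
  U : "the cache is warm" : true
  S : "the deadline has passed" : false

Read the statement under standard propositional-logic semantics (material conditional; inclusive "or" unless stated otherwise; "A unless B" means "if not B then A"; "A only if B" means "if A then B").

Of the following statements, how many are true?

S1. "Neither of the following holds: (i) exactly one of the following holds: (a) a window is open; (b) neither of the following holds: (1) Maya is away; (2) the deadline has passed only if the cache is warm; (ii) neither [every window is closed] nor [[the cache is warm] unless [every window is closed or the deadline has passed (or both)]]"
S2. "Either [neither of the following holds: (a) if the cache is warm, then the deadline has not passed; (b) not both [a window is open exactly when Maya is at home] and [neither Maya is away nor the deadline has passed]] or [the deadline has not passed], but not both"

S1: In symbols: (G xor (~L nor (S -> U))) nor (~G nor (U | (~G | S)))

~L = ~F = T
S -> U = F -> T = T
~L nor (S -> U) = T nor T = F
G xor (~L nor (S -> U)) = T xor F = T
~G = ~T = F
~G = ~T = F
~G | S = F | F = F
U | (~G | S) = T | F = T
~G nor (U | (~G | S)) = F nor T = F
(G xor (~L nor (S -> U))) nor (~G nor (U | (~G | S))) = T nor F = F
Hence S1 is false.

S2: Formalization: ((U -> ~S) nor ((G <-> L) nand (~L nor S))) xor ~S

~S = ~F = T
U -> ~S = T -> T = T
G <-> L = T <-> F = F
~L = ~F = T
~L nor S = T nor F = F
(G <-> L) nand (~L nor S) = F nand F = T
(U -> ~S) nor ((G <-> L) nand (~L nor S)) = T nor T = F
~S = ~F = T
((U -> ~S) nor ((G <-> L) nand (~L nor S))) xor ~S = F xor T = T
Thus S2 is true.

1 of the 2 statements is true.

1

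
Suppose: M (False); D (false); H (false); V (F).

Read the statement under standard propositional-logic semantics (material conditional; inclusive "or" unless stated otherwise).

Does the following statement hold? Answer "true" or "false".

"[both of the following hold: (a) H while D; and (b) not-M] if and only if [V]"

True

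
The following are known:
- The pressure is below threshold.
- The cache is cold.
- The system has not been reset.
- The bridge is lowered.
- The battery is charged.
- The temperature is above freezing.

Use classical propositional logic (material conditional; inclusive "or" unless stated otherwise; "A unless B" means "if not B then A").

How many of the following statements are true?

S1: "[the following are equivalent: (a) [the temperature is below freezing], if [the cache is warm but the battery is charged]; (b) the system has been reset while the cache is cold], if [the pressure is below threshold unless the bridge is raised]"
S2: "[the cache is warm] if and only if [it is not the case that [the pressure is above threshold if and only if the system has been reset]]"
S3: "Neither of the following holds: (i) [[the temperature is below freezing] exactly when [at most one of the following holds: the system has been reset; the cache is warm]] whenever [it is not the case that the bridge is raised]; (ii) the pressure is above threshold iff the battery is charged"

2

Let H = "the pressure is above threshold" (F), W = "the bridge is raised" (F), R = "the cache is warm" (F), L = "the battery is charged" (T), V = "the temperature is below freezing" (F), U = "the system has been reset" (F).

S1: In symbols: (¬H ∨ W) → (((R ∧ L) → V) ↔ (U ∧ ¬R))

¬H = ¬F = T
¬H ∨ W = T ∨ F = T
R ∧ L = F ∧ T = F
(R ∧ L) → V = F → F = T
¬R = ¬F = T
U ∧ ¬R = F ∧ T = F
((R ∧ L) → V) ↔ (U ∧ ¬R) = T ↔ F = F
(¬H ∨ W) → (((R ∧ L) → V) ↔ (U ∧ ¬R)) = T → F = F
So S1 is false.

S2: This is R ↔ ¬(H ↔ U).

H ↔ U = F ↔ F = T
¬(H ↔ U) = ¬T = F
R ↔ ¬(H ↔ U) = F ↔ F = T
So S2 is true.

S3: This is (¬W → (V ↔ (U ↑ R))) ↓ (H ↔ L).

¬W = ¬F = T
U ↑ R = F ↑ F = T
V ↔ (U ↑ R) = F ↔ T = F
¬W → (V ↔ (U ↑ R)) = T → F = F
H ↔ L = F ↔ T = F
(¬W → (V ↔ (U ↑ R))) ↓ (H ↔ L) = F ↓ F = T
So S3 is true.

2 of the 3 statements are true (S2, S3).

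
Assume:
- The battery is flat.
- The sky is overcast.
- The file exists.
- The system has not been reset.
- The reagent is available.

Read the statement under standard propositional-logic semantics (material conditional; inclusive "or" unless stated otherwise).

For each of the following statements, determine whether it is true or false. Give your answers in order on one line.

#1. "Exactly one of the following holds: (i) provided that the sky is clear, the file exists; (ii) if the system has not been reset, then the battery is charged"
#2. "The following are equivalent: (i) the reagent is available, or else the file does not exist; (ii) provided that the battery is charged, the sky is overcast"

#1 true; #2 true

Let Q = "the sky is overcast" (T), R = "the file exists" (T), S = "the system has been reset" (F), P = "the battery is charged" (F), U = "the reagent is available" (T).

#1: This is (~Q -> R) xor (~S -> P).

~Q = ~T = F
~Q -> R = F -> T = T
~S = ~F = T
~S -> P = T -> F = F
(~Q -> R) xor (~S -> P) = T xor F = T
Thus #1 is true.

#2: Formalization: (U | ~R) <-> (P -> Q)

~R = ~T = F
U | ~R = T | F = T
P -> Q = F -> T = T
(U | ~R) <-> (P -> Q) = T <-> T = T
Thus #2 is true.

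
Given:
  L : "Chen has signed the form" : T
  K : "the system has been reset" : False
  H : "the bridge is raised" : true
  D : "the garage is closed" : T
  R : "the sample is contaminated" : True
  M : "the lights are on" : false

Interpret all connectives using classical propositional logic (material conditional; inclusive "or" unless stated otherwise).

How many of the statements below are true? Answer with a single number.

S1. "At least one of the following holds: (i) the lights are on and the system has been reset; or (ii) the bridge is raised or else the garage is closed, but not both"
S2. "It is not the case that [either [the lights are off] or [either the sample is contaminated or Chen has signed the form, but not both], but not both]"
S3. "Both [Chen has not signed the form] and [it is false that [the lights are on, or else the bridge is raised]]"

S1: Formalization: (M ∧ K) ∨ (H ⊕ D)

M ∧ K = F ∧ F = F
H ⊕ D = T ⊕ T = F
(M ∧ K) ∨ (H ⊕ D) = F ∨ F = F
Hence S1 is false.

S2: In symbols: ¬(¬M ⊕ (R ⊕ L))

¬M = ¬F = T
R ⊕ L = T ⊕ T = F
¬M ⊕ (R ⊕ L) = T ⊕ F = T
¬(¬M ⊕ (R ⊕ L)) = ¬T = F
Hence S2 is false.

S3: Formalization: ¬L ∧ ¬(M ∨ H)

¬L = ¬T = F
M ∨ H = F ∨ T = T
¬(M ∨ H) = ¬T = F
¬L ∧ ¬(M ∨ H) = F ∧ F = F
Hence S3 is false.

True statements: 0 (none).

0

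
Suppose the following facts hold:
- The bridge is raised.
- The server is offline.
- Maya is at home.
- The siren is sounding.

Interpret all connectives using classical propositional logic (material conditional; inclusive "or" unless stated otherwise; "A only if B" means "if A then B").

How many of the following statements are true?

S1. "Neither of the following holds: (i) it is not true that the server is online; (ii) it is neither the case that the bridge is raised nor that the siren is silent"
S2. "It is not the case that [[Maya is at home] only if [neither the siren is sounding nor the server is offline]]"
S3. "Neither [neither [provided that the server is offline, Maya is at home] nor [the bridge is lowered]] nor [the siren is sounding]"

1

Let Q = "the server is online" (False), P = "the bridge is raised" (True), S = "the siren is sounding" (True), R = "Maya is at home" (True).

S1: This is not Q nor (P nor not S).

not Q = not False = True
not S = not True = False
P nor not S = True nor False = False
not Q nor (P nor not S) = True nor False = False
Thus S1 is false.

S2: Parsed as not (R -> (S nor not Q))

not Q = not False = True
S nor not Q = True nor True = False
R -> (S nor not Q) = True -> False = False
not (R -> (S nor not Q)) = not False = True
Thus S2 is true.

S3: Formalization: ((not Q -> R) nor not P) nor S

not Q = not False = True
not Q -> R = True -> True = True
not P = not True = False
(not Q -> R) nor not P = True nor False = False
((not Q -> R) nor not P) nor S = False nor True = False
So S3 is false.

1 of the 3 statements is true (S2).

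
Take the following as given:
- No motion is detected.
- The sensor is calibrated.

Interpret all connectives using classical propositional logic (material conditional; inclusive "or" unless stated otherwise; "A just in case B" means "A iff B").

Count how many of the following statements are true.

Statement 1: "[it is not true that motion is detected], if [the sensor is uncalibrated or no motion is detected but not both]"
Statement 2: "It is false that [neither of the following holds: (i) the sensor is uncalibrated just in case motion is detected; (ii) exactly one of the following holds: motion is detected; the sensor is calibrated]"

2

Let Q = "the sensor is calibrated" (T), P = "motion is detected" (F).

Statement 1: Parsed as (¬Q ⊕ ¬P) → ¬P

¬Q = ¬T = F
¬P = ¬F = T
¬Q ⊕ ¬P = F ⊕ T = T
¬P = ¬F = T
(¬Q ⊕ ¬P) → ¬P = T → T = T
So Statement 1 is true.

Statement 2: In symbols: ¬((¬Q ↔ P) ↓ (P ⊕ Q))

¬Q = ¬T = F
¬Q ↔ P = F ↔ F = T
P ⊕ Q = F ⊕ T = T
(¬Q ↔ P) ↓ (P ⊕ Q) = T ↓ T = F
¬((¬Q ↔ P) ↓ (P ⊕ Q)) = ¬F = T
Hence Statement 2 is true.

2 of the 2 statements are true.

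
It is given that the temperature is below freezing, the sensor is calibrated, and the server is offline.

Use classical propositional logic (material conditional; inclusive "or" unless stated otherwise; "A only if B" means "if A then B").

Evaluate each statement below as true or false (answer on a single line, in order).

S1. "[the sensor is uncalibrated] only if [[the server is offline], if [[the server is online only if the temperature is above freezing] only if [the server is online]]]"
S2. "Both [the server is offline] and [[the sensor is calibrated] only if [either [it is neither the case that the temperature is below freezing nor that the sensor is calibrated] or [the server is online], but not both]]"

S1 true, S2 false

Let Q = "the sensor is calibrated" (True), R = "the server is online" (False), P = "the temperature is below freezing" (True).

S1: In symbols: not Q -> (((R -> not P) -> R) -> not R)

not Q = not True = False
not P = not True = False
R -> not P = False -> False = True
(R -> not P) -> R = True -> False = False
not R = not False = True
((R -> not P) -> R) -> not R = False -> True = True
not Q -> (((R -> not P) -> R) -> not R) = False -> True = True
Hence S1 is true.

S2: In symbols: not R and (Q -> ((P nor Q) xor R))

not R = not False = True
P nor Q = True nor True = False
(P nor Q) xor R = False xor False = False
Q -> ((P nor Q) xor R) = True -> False = False
not R and (Q -> ((P nor Q) xor R)) = True and False = False
Thus S2 is false.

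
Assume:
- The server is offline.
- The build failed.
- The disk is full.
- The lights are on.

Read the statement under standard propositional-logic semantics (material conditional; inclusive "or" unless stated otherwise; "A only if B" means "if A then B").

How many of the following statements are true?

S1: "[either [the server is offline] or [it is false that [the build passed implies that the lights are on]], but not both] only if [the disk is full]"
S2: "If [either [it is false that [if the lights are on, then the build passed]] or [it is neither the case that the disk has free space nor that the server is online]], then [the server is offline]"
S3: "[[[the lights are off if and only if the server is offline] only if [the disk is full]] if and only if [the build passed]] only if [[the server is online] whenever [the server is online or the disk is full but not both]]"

3

Let K = "the server is online" (F), V = "the build passed" (F), S = "the lights are on" (T), L = "the disk is full" (T).

S1: Parsed as (¬K ⊕ ¬(V → S)) → L

¬K = ¬F = T
V → S = F → T = T
¬(V → S) = ¬T = F
¬K ⊕ ¬(V → S) = T ⊕ F = T
(¬K ⊕ ¬(V → S)) → L = T → T = T
Thus S1 is true.

S2: Formalization: (¬(S → V) ∨ (¬L ↓ K)) → ¬K

S → V = T → F = F
¬(S → V) = ¬F = T
¬L = ¬T = F
¬L ↓ K = F ↓ F = T
¬(S → V) ∨ (¬L ↓ K) = T ∨ T = T
¬K = ¬F = T
(¬(S → V) ∨ (¬L ↓ K)) → ¬K = T → T = T
So S2 is true.

S3: Formalization: (((¬S ↔ ¬K) → L) ↔ V) → ((K ⊕ L) → K)

¬S = ¬T = F
¬K = ¬F = T
¬S ↔ ¬K = F ↔ T = F
(¬S ↔ ¬K) → L = F → T = T
((¬S ↔ ¬K) → L) ↔ V = T ↔ F = F
K ⊕ L = F ⊕ T = T
(K ⊕ L) → K = T → F = F
(((¬S ↔ ¬K) → L) ↔ V) → ((K ⊕ L) → K) = F → F = T
Hence S3 is true.

Count: 3.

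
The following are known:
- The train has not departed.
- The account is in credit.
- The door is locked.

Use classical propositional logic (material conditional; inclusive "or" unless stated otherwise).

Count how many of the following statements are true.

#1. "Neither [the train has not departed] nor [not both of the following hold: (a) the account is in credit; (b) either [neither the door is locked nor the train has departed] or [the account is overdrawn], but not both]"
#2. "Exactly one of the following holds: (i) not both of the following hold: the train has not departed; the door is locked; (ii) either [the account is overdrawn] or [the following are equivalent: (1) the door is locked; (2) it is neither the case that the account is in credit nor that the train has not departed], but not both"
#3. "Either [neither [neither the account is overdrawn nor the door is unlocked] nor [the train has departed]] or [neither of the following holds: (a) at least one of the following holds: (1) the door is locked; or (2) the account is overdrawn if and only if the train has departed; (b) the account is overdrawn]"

0

Let P = "the train has departed" (F), Q = "the account is overdrawn" (F), R = "the door is locked" (T).

#1: Formalization: ~P nor (~Q nand ((R nor P) xor Q))

~P = ~F = T
~Q = ~F = T
R nor P = T nor F = F
(R nor P) xor Q = F xor F = F
~Q nand ((R nor P) xor Q) = T nand F = T
~P nor (~Q nand ((R nor P) xor Q)) = T nor T = F
So #1 is false.

#2: In symbols: (~P nand R) xor (Q xor (R <-> (~Q nor ~P)))

~P = ~F = T
~P nand R = T nand T = F
~Q = ~F = T
~P = ~F = T
~Q nor ~P = T nor T = F
R <-> (~Q nor ~P) = T <-> F = F
Q xor (R <-> (~Q nor ~P)) = F xor F = F
(~P nand R) xor (Q xor (R <-> (~Q nor ~P))) = F xor F = F
Thus #2 is false.

#3: In symbols: ((Q nor ~R) nor P) | ((R | (Q <-> P)) nor Q)

~R = ~T = F
Q nor ~R = F nor F = T
(Q nor ~R) nor P = T nor F = F
Q <-> P = F <-> F = T
R | (Q <-> P) = T | T = T
(R | (Q <-> P)) nor Q = T nor F = F
((Q nor ~R) nor P) | ((R | (Q <-> P)) nor Q) = F | F = F
So #3 is false.

True statements: 0 (none).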